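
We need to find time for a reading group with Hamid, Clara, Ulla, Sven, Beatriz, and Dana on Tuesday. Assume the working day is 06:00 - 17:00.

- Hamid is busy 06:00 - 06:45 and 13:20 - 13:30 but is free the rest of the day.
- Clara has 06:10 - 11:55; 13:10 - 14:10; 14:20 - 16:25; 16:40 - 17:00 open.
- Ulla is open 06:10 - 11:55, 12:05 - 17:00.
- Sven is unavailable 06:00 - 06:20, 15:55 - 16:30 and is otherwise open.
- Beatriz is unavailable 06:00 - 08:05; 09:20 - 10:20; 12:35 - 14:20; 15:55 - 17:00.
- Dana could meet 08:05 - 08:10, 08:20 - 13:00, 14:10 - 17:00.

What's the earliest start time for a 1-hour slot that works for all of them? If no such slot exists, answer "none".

08:20

Hamid free: 06:45-13:20, 13:30-17:00 (invert busy blocks within the working day).
Clara free: 06:10-11:55, 13:10-14:10, 14:20-16:25, 16:40-17:00.
Ulla free: 06:10-11:55, 12:05-17:00.
Sven free: 06:20-15:55, 16:30-17:00 (invert busy blocks within the working day).
Beatriz free: 08:05-09:20, 10:20-12:35, 14:20-15:55 (invert busy blocks within the working day).
Dana free: 08:05-08:10, 08:20-13:00, 14:10-17:00.
Hamid ∩ Clara: 06:45-11:55, 13:10-13:20, 13:30-14:10, 14:20-16:25, 16:40-17:00.
Hamid ∩ Clara ∩ Ulla: 06:45-11:55, 13:10-13:20, 13:30-14:10, 14:20-16:25, 16:40-17:00.
Hamid ∩ Clara ∩ Ulla ∩ Sven: 06:45-11:55, 13:10-13:20, 13:30-14:10, 14:20-15:55, 16:40-17:00.
Hamid ∩ Clara ∩ Ulla ∩ Sven ∩ Beatriz: 08:05-09:20, 10:20-11:55, 14:20-15:55.
Hamid ∩ Clara ∩ Ulla ∩ Sven ∩ Beatriz ∩ Dana: 08:05-08:10, 08:20-09:20, 10:20-11:55, 14:20-15:55.
Those are the intersection windows.
The first common window of at least 60 minutes is 08:20-09:20, so the earliest start is 08:20.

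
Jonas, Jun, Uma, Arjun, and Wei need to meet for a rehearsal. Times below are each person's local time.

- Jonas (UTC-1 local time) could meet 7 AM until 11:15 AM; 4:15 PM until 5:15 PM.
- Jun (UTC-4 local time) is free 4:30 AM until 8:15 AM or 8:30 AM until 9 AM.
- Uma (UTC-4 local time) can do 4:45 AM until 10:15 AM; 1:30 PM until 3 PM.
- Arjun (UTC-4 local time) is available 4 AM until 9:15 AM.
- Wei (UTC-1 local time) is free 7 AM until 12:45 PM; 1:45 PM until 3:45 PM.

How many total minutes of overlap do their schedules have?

210

Jonas in UTC: 08:00-12:15, 17:15-18:15 (add 1h to convert from UTC-1).
Jun in UTC: 08:30-12:15, 12:30-13:00 (add 4h to convert from UTC-4).
Uma in UTC: 08:45-14:15, 17:30-19:00 (add 4h to convert from UTC-4).
Arjun in UTC: 08:00-13:15 (add 4h to convert from UTC-4).
Wei in UTC: 08:00-13:45, 14:45-16:45 (add 1h to convert from UTC-1).
Jonas ∩ Jun: 08:30-12:15.
Jonas ∩ Jun ∩ Uma: 08:45-12:15.
Jonas ∩ Jun ∩ Uma ∩ Arjun: 08:45-12:15.
Jonas ∩ Jun ∩ Uma ∩ Arjun ∩ Wei: 08:45-12:15.
Those are the intersection windows.
That's a single block of 210 minutes.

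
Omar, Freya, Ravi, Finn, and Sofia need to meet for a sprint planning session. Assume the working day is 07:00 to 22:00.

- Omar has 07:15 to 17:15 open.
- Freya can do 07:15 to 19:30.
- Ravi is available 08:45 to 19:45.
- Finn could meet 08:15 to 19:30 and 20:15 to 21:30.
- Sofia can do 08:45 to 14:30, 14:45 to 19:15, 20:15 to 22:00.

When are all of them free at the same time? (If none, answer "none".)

Omar ∩ Freya: 07:15-17:15.
Omar ∩ Freya ∩ Ravi: 08:45-17:15.
Omar ∩ Freya ∩ Ravi ∩ Finn: 08:45-17:15.
Omar ∩ Freya ∩ Ravi ∩ Finn ∩ Sofia: 08:45-14:30, 14:45-17:15.

08:45-14:30, 14:45-17:15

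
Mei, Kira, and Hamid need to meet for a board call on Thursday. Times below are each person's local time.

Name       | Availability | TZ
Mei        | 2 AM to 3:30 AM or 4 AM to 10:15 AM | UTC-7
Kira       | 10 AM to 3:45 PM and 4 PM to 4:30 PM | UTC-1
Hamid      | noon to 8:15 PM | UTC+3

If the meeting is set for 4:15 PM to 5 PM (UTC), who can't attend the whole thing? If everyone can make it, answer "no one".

Kira

Mei in UTC: 09:00-10:30, 11:00-17:15 (add 7h to convert from UTC-7).
Kira in UTC: 11:00-16:45, 17:00-17:30 (add 1h to convert from UTC-1).
Hamid in UTC: 09:00-17:15 (subtract 3h to convert from UTC+3).
Mei: free for 16:15-17:00. Kira: not fully free for 16:15-17:00. Hamid: free for 16:15-17:00.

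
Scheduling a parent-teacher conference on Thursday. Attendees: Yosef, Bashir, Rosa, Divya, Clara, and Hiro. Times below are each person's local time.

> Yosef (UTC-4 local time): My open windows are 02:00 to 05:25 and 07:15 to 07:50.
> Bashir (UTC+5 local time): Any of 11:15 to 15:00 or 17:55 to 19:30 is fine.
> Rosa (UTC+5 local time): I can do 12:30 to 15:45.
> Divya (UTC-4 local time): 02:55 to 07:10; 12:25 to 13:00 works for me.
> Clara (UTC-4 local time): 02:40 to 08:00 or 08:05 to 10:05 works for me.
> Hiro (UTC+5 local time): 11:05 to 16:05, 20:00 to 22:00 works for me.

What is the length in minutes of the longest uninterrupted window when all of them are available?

Yosef in UTC: 06:00-09:25, 11:15-11:50 (add 4h to convert from UTC-4).
Bashir in UTC: 06:15-10:00, 12:55-14:30 (subtract 5h to convert from UTC+5).
Rosa in UTC: 07:30-10:45 (subtract 5h to convert from UTC+5).
Divya in UTC: 06:55-11:10, 16:25-17:00 (add 4h to convert from UTC-4).
Clara in UTC: 06:40-12:00, 12:05-14:05 (add 4h to convert from UTC-4).
Hiro in UTC: 06:05-11:05, 15:00-17:00 (subtract 5h to convert from UTC+5).
Yosef ∩ Bashir: 06:15-09:25.
Yosef ∩ Bashir ∩ Rosa: 07:30-09:25.
Yosef ∩ Bashir ∩ Rosa ∩ Divya: 07:30-09:25.
Yosef ∩ Bashir ∩ Rosa ∩ Divya ∩ Clara: 07:30-09:25.
Yosef ∩ Bashir ∩ Rosa ∩ Divya ∩ Clara ∩ Hiro: 07:30-09:25.
Those are the intersection windows.
The longest is 07:30-09:25 at 115 minutes.

115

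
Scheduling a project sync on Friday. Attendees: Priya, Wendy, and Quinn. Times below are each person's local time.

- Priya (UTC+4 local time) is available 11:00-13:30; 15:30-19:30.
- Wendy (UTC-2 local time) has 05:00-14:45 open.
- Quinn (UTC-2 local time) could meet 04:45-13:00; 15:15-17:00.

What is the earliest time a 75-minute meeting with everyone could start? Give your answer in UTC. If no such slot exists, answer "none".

Priya in UTC: 07:00-09:30, 11:30-15:30 (subtract 4h to convert from UTC+4).
Wendy in UTC: 07:00-16:45 (add 2h to convert from UTC-2).
Quinn in UTC: 06:45-15:00, 17:15-19:00 (add 2h to convert from UTC-2).
Priya ∩ Wendy: 07:00-09:30, 11:30-15:30.
Priya ∩ Wendy ∩ Quinn: 07:00-09:30, 11:30-15:00.
Those are the intersection windows.
The first common window of at least 75 minutes is 07:00-09:30, so the earliest start is 07:00.

07:00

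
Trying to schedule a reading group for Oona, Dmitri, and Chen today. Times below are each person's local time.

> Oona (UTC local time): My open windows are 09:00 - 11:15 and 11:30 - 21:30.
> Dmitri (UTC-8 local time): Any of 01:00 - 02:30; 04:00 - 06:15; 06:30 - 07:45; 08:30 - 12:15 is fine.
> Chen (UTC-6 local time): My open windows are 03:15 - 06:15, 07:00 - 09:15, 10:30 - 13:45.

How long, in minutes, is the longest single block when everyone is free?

Oona in UTC: 09:00-11:15, 11:30-21:30.
Dmitri in UTC: 09:00-10:30, 12:00-14:15, 14:30-15:45, 16:30-20:15 (add 8h to convert from UTC-8).
Chen in UTC: 09:15-12:15, 13:00-15:15, 16:30-19:45 (add 6h to convert from UTC-6).
Oona ∩ Dmitri: 09:00-10:30, 12:00-14:15, 14:30-15:45, 16:30-20:15.
Oona ∩ Dmitri ∩ Chen: 09:15-10:30, 12:00-12:15, 13:00-14:15, 14:30-15:15, 16:30-19:45.
The longest is 16:30-19:45 at 195 minutes.

195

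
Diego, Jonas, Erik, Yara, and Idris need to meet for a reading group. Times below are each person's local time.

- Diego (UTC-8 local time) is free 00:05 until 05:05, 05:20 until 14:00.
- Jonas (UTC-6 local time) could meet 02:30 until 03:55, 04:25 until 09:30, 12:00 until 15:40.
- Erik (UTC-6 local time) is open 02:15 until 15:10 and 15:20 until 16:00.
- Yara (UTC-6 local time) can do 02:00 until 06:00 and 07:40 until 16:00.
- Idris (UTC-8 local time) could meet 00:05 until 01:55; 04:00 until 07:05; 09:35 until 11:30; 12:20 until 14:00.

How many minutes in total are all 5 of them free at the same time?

Diego in UTC: 08:05-13:05, 13:20-22:00 (add 8h to convert from UTC-8).
Jonas in UTC: 08:30-09:55, 10:25-15:30, 18:00-21:40 (add 6h to convert from UTC-6).
Erik in UTC: 08:15-21:10, 21:20-22:00 (add 6h to convert from UTC-6).
Yara in UTC: 08:00-12:00, 13:40-22:00 (add 6h to convert from UTC-6).
Idris in UTC: 08:05-09:55, 12:00-15:05, 17:35-19:30, 20:20-22:00 (add 8h to convert from UTC-8).
Diego ∩ Jonas: 08:30-09:55, 10:25-13:05, 13:20-15:30, 18:00-21:40.
Diego ∩ Jonas ∩ Erik: 08:30-09:55, 10:25-13:05, 13:20-15:30, 18:00-21:10, 21:20-21:40.
Diego ∩ Jonas ∩ Erik ∩ Yara: 08:30-09:55, 10:25-12:00, 13:40-15:30, 18:00-21:10, 21:20-21:40.
Diego ∩ Jonas ∩ Erik ∩ Yara ∩ Idris: 08:30-09:55, 13:40-15:05, 18:00-19:30, 20:20-21:10, 21:20-21:40.
Summing the common windows: 85 + 85 + 90 + 50 + 20 = 330 minutes.

330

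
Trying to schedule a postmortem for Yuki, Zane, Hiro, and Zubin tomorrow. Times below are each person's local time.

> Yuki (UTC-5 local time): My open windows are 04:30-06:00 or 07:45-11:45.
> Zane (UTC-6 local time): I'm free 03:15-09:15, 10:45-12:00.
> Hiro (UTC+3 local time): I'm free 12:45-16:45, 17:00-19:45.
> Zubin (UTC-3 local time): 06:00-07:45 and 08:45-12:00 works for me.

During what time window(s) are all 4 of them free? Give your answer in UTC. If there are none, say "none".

Yuki in UTC: 09:30-11:00, 12:45-16:45 (add 5h to convert from UTC-5).
Zane in UTC: 09:15-15:15, 16:45-18:00 (add 6h to convert from UTC-6).
Hiro in UTC: 09:45-13:45, 14:00-16:45 (subtract 3h to convert from UTC+3).
Zubin in UTC: 09:00-10:45, 11:45-15:00 (add 3h to convert from UTC-3).
Yuki ∩ Zane: 09:30-11:00, 12:45-15:15.
Yuki ∩ Zane ∩ Hiro: 09:45-11:00, 12:45-13:45, 14:00-15:15.
Yuki ∩ Zane ∩ Hiro ∩ Zubin: 09:45-10:45, 12:45-13:45, 14:00-15:00.

09:45-10:45, 12:45-13:45, 14:00-15:00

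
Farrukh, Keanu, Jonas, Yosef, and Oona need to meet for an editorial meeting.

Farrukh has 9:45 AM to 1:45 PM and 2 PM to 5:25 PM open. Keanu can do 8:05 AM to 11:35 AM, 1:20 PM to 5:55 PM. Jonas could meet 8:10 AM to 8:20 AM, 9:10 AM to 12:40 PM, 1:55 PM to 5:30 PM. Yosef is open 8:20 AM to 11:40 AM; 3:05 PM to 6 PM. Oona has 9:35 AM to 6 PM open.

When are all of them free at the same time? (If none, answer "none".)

Farrukh ∩ Keanu: 09:45-11:35, 13:20-13:45, 14:00-17:25.
Farrukh ∩ Keanu ∩ Jonas: 09:45-11:35, 14:00-17:25.
Farrukh ∩ Keanu ∩ Jonas ∩ Yosef: 09:45-11:35, 15:05-17:25.
Farrukh ∩ Keanu ∩ Jonas ∩ Yosef ∩ Oona: 09:45-11:35, 15:05-17:25.
So the common availability across everyone is 09:45-11:35, 15:05-17:25.

09:45-11:35, 15:05-17:25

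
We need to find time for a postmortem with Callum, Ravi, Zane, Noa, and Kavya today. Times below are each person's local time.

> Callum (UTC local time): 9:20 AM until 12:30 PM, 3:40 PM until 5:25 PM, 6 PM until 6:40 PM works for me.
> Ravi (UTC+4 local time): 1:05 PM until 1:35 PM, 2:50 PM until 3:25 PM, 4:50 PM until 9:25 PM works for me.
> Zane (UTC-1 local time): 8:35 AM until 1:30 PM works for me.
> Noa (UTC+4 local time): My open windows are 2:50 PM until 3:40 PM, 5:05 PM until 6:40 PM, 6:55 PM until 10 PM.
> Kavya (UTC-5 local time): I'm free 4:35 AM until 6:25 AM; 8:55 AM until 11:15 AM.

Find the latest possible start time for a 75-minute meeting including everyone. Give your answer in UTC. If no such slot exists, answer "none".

none

Callum in UTC: 09:20-12:30, 15:40-17:25, 18:00-18:40.
Ravi in UTC: 09:05-09:35, 10:50-11:25, 12:50-17:25 (subtract 4h to convert from UTC+4).
Zane in UTC: 09:35-14:30 (add 1h to convert from UTC-1).
Noa in UTC: 10:50-11:40, 13:05-14:40, 14:55-18:00 (subtract 4h to convert from UTC+4).
Kavya in UTC: 09:35-11:25, 13:55-16:15 (add 5h to convert from UTC-5).
Callum ∩ Ravi: 09:20-09:35, 10:50-11:25, 15:40-17:25.
Callum ∩ Ravi ∩ Zane: 10:50-11:25.
Callum ∩ Ravi ∩ Zane ∩ Noa: 10:50-11:25.
Callum ∩ Ravi ∩ Zane ∩ Noa ∩ Kavya: 10:50-11:25.
No common window is at least 75 minutes long.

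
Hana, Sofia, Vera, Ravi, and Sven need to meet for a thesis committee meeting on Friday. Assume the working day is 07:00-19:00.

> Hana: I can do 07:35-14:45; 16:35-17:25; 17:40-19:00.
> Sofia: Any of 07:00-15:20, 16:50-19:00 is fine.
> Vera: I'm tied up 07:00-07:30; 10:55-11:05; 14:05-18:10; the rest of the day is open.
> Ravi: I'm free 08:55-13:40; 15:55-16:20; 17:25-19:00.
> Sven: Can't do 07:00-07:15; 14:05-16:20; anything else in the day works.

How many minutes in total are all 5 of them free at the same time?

325

Hana free: 07:35-14:45, 16:35-17:25, 17:40-19:00.
Sofia free: 07:00-15:20, 16:50-19:00.
Vera free: 07:30-10:55, 11:05-14:05, 18:10-19:00 (invert busy blocks within the working day).
Ravi free: 08:55-13:40, 15:55-16:20, 17:25-19:00.
Sven free: 07:15-14:05, 16:20-19:00 (invert busy blocks within the working day).
Hana ∩ Sofia: 07:35-14:45, 16:50-17:25, 17:40-19:00.
Hana ∩ Sofia ∩ Vera: 07:35-10:55, 11:05-14:05, 18:10-19:00.
Hana ∩ Sofia ∩ Vera ∩ Ravi: 08:55-10:55, 11:05-13:40, 18:10-19:00.
Hana ∩ Sofia ∩ Vera ∩ Ravi ∩ Sven: 08:55-10:55, 11:05-13:40, 18:10-19:00.
Those are the intersection windows.
Summing the common windows: 120 + 155 + 50 = 325 minutes.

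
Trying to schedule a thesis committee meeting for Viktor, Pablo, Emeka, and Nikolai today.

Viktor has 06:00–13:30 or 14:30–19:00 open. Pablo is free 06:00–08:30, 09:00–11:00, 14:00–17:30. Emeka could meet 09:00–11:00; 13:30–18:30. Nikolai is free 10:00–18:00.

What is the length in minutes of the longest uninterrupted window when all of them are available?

Viktor ∩ Pablo: 06:00-08:30, 09:00-11:00, 14:30-17:30.
Viktor ∩ Pablo ∩ Emeka: 09:00-11:00, 14:30-17:30.
Viktor ∩ Pablo ∩ Emeka ∩ Nikolai: 10:00-11:00, 14:30-17:30.
Those are the intersection windows.
The longest is 14:30-17:30 at 180 minutes.

180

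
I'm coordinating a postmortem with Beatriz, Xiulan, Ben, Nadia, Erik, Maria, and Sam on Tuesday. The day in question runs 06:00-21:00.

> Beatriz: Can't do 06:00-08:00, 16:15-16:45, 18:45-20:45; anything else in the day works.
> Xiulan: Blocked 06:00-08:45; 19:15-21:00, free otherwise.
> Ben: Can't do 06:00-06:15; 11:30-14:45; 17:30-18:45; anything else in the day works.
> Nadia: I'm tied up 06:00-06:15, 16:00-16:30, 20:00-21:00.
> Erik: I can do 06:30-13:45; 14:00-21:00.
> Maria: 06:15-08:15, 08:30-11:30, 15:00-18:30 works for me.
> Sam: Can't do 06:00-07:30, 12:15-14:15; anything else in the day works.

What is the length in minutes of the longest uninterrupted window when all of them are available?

Beatriz free: 08:00-16:15, 16:45-18:45, 20:45-21:00 (invert busy blocks within the working day).
Xiulan free: 08:45-19:15 (invert busy blocks within the working day).
Ben free: 06:15-11:30, 14:45-17:30, 18:45-21:00 (invert busy blocks within the working day).
Nadia free: 06:15-16:00, 16:30-20:00 (invert busy blocks within the working day).
Erik free: 06:30-13:45, 14:00-21:00.
Maria free: 06:15-08:15, 08:30-11:30, 15:00-18:30.
Sam free: 07:30-12:15, 14:15-21:00 (invert busy blocks within the working day).
Beatriz ∩ Xiulan: 08:45-16:15, 16:45-18:45.
Beatriz ∩ Xiulan ∩ Ben: 08:45-11:30, 14:45-16:15, 16:45-17:30.
Beatriz ∩ Xiulan ∩ Ben ∩ Nadia: 08:45-11:30, 14:45-16:00, 16:45-17:30.
Beatriz ∩ Xiulan ∩ Ben ∩ Nadia ∩ Erik: 08:45-11:30, 14:45-16:00, 16:45-17:30.
Beatriz ∩ Xiulan ∩ Ben ∩ Nadia ∩ Erik ∩ Maria: 08:45-11:30, 15:00-16:00, 16:45-17:30.
Beatriz ∩ Xiulan ∩ Ben ∩ Nadia ∩ Erik ∩ Maria ∩ Sam: 08:45-11:30, 15:00-16:00, 16:45-17:30.
The longest is 08:45-11:30 at 165 minutes.

165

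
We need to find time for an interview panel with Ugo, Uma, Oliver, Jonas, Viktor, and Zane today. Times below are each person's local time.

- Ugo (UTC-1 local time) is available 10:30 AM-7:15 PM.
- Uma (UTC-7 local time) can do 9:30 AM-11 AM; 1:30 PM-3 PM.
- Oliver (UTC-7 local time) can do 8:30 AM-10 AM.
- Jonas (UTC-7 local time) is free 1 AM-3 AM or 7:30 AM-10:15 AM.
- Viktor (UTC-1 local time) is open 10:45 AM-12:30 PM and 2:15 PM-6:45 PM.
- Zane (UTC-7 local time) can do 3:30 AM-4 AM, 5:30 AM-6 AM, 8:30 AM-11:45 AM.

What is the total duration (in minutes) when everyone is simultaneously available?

30

Ugo in UTC: 11:30-20:15 (add 1h to convert from UTC-1).
Uma in UTC: 16:30-18:00, 20:30-22:00 (add 7h to convert from UTC-7).
Oliver in UTC: 15:30-17:00 (add 7h to convert from UTC-7).
Jonas in UTC: 08:00-10:00, 14:30-17:15 (add 7h to convert from UTC-7).
Viktor in UTC: 11:45-13:30, 15:15-19:45 (add 1h to convert from UTC-1).
Zane in UTC: 10:30-11:00, 12:30-13:00, 15:30-18:45 (add 7h to convert from UTC-7).
Ugo ∩ Uma: 16:30-18:00.
Ugo ∩ Uma ∩ Oliver: 16:30-17:00.
Ugo ∩ Uma ∩ Oliver ∩ Jonas: 16:30-17:00.
Ugo ∩ Uma ∩ Oliver ∩ Jonas ∩ Viktor: 16:30-17:00.
Ugo ∩ Uma ∩ Oliver ∩ Jonas ∩ Viktor ∩ Zane: 16:30-17:00.
So the common availability across everyone is 16:30-17:00.
That's a single block of 30 minutes.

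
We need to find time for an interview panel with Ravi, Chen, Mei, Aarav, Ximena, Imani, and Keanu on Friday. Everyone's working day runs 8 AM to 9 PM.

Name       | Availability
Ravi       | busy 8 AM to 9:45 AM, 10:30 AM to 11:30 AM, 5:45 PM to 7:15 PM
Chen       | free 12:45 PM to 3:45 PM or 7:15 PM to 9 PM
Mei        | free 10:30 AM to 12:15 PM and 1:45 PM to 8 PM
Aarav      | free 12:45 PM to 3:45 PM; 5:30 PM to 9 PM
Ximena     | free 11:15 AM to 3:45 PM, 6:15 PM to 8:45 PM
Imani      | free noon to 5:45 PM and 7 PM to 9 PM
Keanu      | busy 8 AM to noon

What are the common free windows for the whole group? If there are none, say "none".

13:45-15:45, 19:15-20:00

Ravi free: 09:45-10:30, 11:30-17:45, 19:15-21:00 (invert busy blocks within the working day).
Chen free: 12:45-15:45, 19:15-21:00.
Mei free: 10:30-12:15, 13:45-20:00.
Aarav free: 12:45-15:45, 17:30-21:00.
Ximena free: 11:15-15:45, 18:15-20:45.
Imani free: 12:00-17:45, 19:00-21:00.
Keanu free: 12:00-21:00 (invert busy blocks within the working day).
Ravi ∩ Chen: 12:45-15:45, 19:15-21:00.
Ravi ∩ Chen ∩ Mei: 13:45-15:45, 19:15-20:00.
Ravi ∩ Chen ∩ Mei ∩ Aarav: 13:45-15:45, 19:15-20:00.
Ravi ∩ Chen ∩ Mei ∩ Aarav ∩ Ximena: 13:45-15:45, 19:15-20:00.
Ravi ∩ Chen ∩ Mei ∩ Aarav ∩ Ximena ∩ Imani: 13:45-15:45, 19:15-20:00.
Ravi ∩ Chen ∩ Mei ∩ Aarav ∩ Ximena ∩ Imani ∩ Keanu: 13:45-15:45, 19:15-20:00.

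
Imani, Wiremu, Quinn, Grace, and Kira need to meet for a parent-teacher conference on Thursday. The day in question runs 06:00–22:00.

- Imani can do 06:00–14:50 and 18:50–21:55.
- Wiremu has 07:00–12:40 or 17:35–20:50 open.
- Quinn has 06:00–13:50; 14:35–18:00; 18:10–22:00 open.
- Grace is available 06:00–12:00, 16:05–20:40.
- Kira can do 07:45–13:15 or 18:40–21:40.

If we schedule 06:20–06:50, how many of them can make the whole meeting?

3

Imani, Quinn, and Grace can make the full 06:20-06:50 slot — that's 3.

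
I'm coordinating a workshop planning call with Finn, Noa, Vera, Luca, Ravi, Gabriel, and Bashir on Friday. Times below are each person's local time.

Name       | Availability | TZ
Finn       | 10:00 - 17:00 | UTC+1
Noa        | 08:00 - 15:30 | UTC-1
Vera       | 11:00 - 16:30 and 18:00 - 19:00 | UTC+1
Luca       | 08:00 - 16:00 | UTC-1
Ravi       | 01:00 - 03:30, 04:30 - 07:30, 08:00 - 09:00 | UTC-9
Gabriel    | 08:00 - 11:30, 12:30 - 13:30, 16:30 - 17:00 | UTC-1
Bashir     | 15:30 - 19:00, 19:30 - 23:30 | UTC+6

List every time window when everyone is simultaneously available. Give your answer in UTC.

10:00-12:30, 13:30-14:30

Finn in UTC: 09:00-16:00 (subtract 1h to convert from UTC+1).
Noa in UTC: 09:00-16:30 (add 1h to convert from UTC-1).
Vera in UTC: 10:00-15:30, 17:00-18:00 (subtract 1h to convert from UTC+1).
Luca in UTC: 09:00-17:00 (add 1h to convert from UTC-1).
Ravi in UTC: 10:00-12:30, 13:30-16:30, 17:00-18:00 (add 9h to convert from UTC-9).
Gabriel in UTC: 09:00-12:30, 13:30-14:30, 17:30-18:00 (add 1h to convert from UTC-1).
Bashir in UTC: 09:30-13:00, 13:30-17:30 (subtract 6h to convert from UTC+6).
Finn ∩ Noa: 09:00-16:00.
Finn ∩ Noa ∩ Vera: 10:00-15:30.
Finn ∩ Noa ∩ Vera ∩ Luca: 10:00-15:30.
Finn ∩ Noa ∩ Vera ∩ Luca ∩ Ravi: 10:00-12:30, 13:30-15:30.
Finn ∩ Noa ∩ Vera ∩ Luca ∩ Ravi ∩ Gabriel: 10:00-12:30, 13:30-14:30.
Finn ∩ Noa ∩ Vera ∩ Luca ∩ Ravi ∩ Gabriel ∩ Bashir: 10:00-12:30, 13:30-14:30.
Those are the intersection windows.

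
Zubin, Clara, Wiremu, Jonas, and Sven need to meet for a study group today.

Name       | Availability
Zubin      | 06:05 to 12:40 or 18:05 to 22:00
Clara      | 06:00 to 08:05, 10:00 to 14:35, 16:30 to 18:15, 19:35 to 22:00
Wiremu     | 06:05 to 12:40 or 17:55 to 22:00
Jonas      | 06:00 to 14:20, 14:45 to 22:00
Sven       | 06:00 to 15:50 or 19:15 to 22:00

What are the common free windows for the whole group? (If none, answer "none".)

Zubin ∩ Clara: 06:05-08:05, 10:00-12:40, 18:05-18:15, 19:35-22:00.
Zubin ∩ Clara ∩ Wiremu: 06:05-08:05, 10:00-12:40, 18:05-18:15, 19:35-22:00.
Zubin ∩ Clara ∩ Wiremu ∩ Jonas: 06:05-08:05, 10:00-12:40, 18:05-18:15, 19:35-22:00.
Zubin ∩ Clara ∩ Wiremu ∩ Jonas ∩ Sven: 06:05-08:05, 10:00-12:40, 19:35-22:00.

06:05-08:05, 10:00-12:40, 19:35-22:00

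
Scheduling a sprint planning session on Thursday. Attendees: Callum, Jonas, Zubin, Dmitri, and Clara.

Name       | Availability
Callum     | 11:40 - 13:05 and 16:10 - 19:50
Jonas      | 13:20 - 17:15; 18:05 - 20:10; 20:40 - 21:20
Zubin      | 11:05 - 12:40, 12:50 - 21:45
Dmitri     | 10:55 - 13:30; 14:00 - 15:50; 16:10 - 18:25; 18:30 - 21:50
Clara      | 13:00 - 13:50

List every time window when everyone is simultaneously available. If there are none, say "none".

Callum ∩ Jonas: 16:10-17:15, 18:05-19:50.
Callum ∩ Jonas ∩ Zubin: 16:10-17:15, 18:05-19:50.
Callum ∩ Jonas ∩ Zubin ∩ Dmitri: 16:10-17:15, 18:05-18:25, 18:30-19:50.
Callum ∩ Jonas ∩ Zubin ∩ Dmitri ∩ Clara: ∅.
There is no time when everyone is free.

none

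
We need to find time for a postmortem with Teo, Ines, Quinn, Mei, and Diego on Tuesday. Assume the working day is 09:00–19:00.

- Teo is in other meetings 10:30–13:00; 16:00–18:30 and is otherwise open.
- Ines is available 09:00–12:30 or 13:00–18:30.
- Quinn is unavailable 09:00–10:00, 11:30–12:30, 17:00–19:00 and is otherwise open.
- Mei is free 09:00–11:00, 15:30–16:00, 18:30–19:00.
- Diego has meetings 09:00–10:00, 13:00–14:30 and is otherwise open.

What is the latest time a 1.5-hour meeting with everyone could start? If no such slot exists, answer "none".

Teo free: 09:00-10:30, 13:00-16:00, 18:30-19:00 (invert busy blocks within the working day).
Ines free: 09:00-12:30, 13:00-18:30.
Quinn free: 10:00-11:30, 12:30-17:00 (invert busy blocks within the working day).
Mei free: 09:00-11:00, 15:30-16:00, 18:30-19:00.
Diego free: 10:00-13:00, 14:30-19:00 (invert busy blocks within the working day).
Teo ∩ Ines: 09:00-10:30, 13:00-16:00.
Teo ∩ Ines ∩ Quinn: 10:00-10:30, 13:00-16:00.
Teo ∩ Ines ∩ Quinn ∩ Mei: 10:00-10:30, 15:30-16:00.
Teo ∩ Ines ∩ Quinn ∩ Mei ∩ Diego: 10:00-10:30, 15:30-16:00.
So the common availability across everyone is 10:00-10:30, 15:30-16:00.
No common window is at least 90 minutes long.

none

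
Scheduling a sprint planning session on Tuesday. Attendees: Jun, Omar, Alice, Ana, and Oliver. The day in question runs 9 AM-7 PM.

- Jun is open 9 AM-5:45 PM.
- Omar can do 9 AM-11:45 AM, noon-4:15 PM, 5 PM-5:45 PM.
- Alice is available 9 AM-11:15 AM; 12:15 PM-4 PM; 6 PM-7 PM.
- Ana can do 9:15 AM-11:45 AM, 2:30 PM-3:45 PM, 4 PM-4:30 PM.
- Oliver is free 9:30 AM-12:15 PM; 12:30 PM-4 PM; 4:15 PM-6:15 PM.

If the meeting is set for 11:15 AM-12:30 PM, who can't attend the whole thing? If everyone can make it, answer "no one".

Jun: free for 11:15-12:30. Omar: not fully free for 11:15-12:30. Alice: not fully free for 11:15-12:30. Ana: not fully free for 11:15-12:30. Oliver: not fully free for 11:15-12:30.

Alice, Ana, Oliver, Omar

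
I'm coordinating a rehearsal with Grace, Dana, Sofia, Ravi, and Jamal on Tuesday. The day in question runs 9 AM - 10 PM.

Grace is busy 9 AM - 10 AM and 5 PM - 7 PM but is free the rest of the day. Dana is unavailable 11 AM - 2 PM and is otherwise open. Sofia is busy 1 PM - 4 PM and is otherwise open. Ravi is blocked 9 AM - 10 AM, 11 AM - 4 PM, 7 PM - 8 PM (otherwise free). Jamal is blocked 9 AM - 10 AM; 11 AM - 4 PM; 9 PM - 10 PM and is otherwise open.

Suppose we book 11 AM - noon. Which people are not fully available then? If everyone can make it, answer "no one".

Grace free: 10:00-17:00, 19:00-22:00 (invert busy blocks within the working day).
Dana free: 09:00-11:00, 14:00-22:00 (invert busy blocks within the working day).
Sofia free: 09:00-13:00, 16:00-22:00 (invert busy blocks within the working day).
Ravi free: 10:00-11:00, 16:00-19:00, 20:00-22:00 (invert busy blocks within the working day).
Jamal free: 10:00-11:00, 16:00-21:00 (invert busy blocks within the working day).
Grace: free for 11:00-12:00. Dana: not fully free for 11:00-12:00. Sofia: free for 11:00-12:00. Ravi: not fully free for 11:00-12:00. Jamal: not fully free for 11:00-12:00.

Dana, Jamal, Ravi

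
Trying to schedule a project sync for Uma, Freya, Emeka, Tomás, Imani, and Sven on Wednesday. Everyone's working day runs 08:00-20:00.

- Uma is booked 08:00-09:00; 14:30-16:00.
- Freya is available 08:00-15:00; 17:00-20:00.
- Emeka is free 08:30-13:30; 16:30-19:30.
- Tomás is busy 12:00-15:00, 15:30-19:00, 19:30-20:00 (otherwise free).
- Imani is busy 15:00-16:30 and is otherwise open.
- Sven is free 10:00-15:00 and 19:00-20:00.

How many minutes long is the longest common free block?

120

Uma free: 09:00-14:30, 16:00-20:00 (invert busy blocks within the working day).
Freya free: 08:00-15:00, 17:00-20:00.
Emeka free: 08:30-13:30, 16:30-19:30.
Tomás free: 08:00-12:00, 15:00-15:30, 19:00-19:30 (invert busy blocks within the working day).
Imani free: 08:00-15:00, 16:30-20:00 (invert busy blocks within the working day).
Sven free: 10:00-15:00, 19:00-20:00.
Uma ∩ Freya: 09:00-14:30, 17:00-20:00.
Uma ∩ Freya ∩ Emeka: 09:00-13:30, 17:00-19:30.
Uma ∩ Freya ∩ Emeka ∩ Tomás: 09:00-12:00, 19:00-19:30.
Uma ∩ Freya ∩ Emeka ∩ Tomás ∩ Imani: 09:00-12:00, 19:00-19:30.
Uma ∩ Freya ∩ Emeka ∩ Tomás ∩ Imani ∩ Sven: 10:00-12:00, 19:00-19:30.
The longest is 10:00-12:00 at 120 minutes.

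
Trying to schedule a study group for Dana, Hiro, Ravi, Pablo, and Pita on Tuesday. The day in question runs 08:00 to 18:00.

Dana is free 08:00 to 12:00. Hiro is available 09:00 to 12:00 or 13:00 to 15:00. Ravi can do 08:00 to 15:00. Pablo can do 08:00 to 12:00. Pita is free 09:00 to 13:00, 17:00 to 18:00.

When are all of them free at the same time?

09:00-12:00

Dana ∩ Hiro: 09:00-12:00.
Dana ∩ Hiro ∩ Ravi: 09:00-12:00.
Dana ∩ Hiro ∩ Ravi ∩ Pablo: 09:00-12:00.
Dana ∩ Hiro ∩ Ravi ∩ Pablo ∩ Pita: 09:00-12:00.
So the common availability across everyone is 09:00-12:00.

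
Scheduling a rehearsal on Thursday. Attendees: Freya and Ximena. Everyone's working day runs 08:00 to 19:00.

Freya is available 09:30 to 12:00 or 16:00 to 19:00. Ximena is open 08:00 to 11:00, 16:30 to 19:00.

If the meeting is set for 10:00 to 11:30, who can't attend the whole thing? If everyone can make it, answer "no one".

Freya: free for 10:00-11:30. Ximena: not fully free for 10:00-11:30.

Ximena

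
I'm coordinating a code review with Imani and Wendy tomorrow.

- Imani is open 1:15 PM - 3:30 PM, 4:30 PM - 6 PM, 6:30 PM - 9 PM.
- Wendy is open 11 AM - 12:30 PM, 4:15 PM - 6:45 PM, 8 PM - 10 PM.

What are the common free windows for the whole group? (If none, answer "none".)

16:30-18:00, 18:30-18:45, 20:00-21:00

Imani ∩ Wendy: 16:30-18:00, 18:30-18:45, 20:00-21:00.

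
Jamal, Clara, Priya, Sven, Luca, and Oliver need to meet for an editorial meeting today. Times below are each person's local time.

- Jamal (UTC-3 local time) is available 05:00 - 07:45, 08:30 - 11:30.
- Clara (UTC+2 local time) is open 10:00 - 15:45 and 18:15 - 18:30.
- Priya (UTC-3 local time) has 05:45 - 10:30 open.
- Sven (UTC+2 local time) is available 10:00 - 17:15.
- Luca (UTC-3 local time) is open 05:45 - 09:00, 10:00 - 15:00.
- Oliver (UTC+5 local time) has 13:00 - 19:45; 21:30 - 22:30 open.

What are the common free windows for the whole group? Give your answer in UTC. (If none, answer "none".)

Jamal in UTC: 08:00-10:45, 11:30-14:30 (add 3h to convert from UTC-3).
Clara in UTC: 08:00-13:45, 16:15-16:30 (subtract 2h to convert from UTC+2).
Priya in UTC: 08:45-13:30 (add 3h to convert from UTC-3).
Sven in UTC: 08:00-15:15 (subtract 2h to convert from UTC+2).
Luca in UTC: 08:45-12:00, 13:00-18:00 (add 3h to convert from UTC-3).
Oliver in UTC: 08:00-14:45, 16:30-17:30 (subtract 5h to convert from UTC+5).
Jamal ∩ Clara: 08:00-10:45, 11:30-13:45.
Jamal ∩ Clara ∩ Priya: 08:45-10:45, 11:30-13:30.
Jamal ∩ Clara ∩ Priya ∩ Sven: 08:45-10:45, 11:30-13:30.
Jamal ∩ Clara ∩ Priya ∩ Sven ∩ Luca: 08:45-10:45, 11:30-12:00, 13:00-13:30.
Jamal ∩ Clara ∩ Priya ∩ Sven ∩ Luca ∩ Oliver: 08:45-10:45, 11:30-12:00, 13:00-13:30.

08:45-10:45, 11:30-12:00, 13:00-13:30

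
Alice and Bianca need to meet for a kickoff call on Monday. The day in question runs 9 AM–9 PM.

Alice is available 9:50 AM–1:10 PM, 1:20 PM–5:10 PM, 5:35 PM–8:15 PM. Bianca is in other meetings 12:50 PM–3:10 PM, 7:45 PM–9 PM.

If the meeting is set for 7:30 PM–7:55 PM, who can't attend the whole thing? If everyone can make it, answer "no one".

Bianca

Alice free: 09:50-13:10, 13:20-17:10, 17:35-20:15.
Bianca free: 09:00-12:50, 15:10-19:45 (invert busy blocks within the working day).
Alice: free for 19:30-19:55. Bianca: not fully free for 19:30-19:55.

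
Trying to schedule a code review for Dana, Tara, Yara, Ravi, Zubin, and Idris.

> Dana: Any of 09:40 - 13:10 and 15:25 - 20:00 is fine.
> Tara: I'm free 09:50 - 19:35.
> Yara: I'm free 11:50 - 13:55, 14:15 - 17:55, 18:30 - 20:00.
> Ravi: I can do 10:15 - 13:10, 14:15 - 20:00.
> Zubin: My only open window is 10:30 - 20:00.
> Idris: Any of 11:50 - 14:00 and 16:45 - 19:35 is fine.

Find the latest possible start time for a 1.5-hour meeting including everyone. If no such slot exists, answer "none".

none

Dana ∩ Tara: 09:50-13:10, 15:25-19:35.
Dana ∩ Tara ∩ Yara: 11:50-13:10, 15:25-17:55, 18:30-19:35.
Dana ∩ Tara ∩ Yara ∩ Ravi: 11:50-13:10, 15:25-17:55, 18:30-19:35.
Dana ∩ Tara ∩ Yara ∩ Ravi ∩ Zubin: 11:50-13:10, 15:25-17:55, 18:30-19:35.
Dana ∩ Tara ∩ Yara ∩ Ravi ∩ Zubin ∩ Idris: 11:50-13:10, 16:45-17:55, 18:30-19:35.
No common window is at least 90 minutes long.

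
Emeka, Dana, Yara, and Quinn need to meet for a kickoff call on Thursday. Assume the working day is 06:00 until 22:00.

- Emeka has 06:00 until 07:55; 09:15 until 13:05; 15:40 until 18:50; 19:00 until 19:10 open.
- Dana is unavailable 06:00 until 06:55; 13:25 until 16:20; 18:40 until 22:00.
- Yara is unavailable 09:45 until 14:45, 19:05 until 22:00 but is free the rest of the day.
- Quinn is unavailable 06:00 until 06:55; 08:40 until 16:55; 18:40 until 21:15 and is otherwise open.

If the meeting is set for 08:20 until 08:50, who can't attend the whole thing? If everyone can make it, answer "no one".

Emeka, Quinn

Emeka free: 06:00-07:55, 09:15-13:05, 15:40-18:50, 19:00-19:10.
Dana free: 06:55-13:25, 16:20-18:40 (invert busy blocks within the working day).
Yara free: 06:00-09:45, 14:45-19:05 (invert busy blocks within the working day).
Quinn free: 06:55-08:40, 16:55-18:40, 21:15-22:00 (invert busy blocks within the working day).
Emeka: not fully free for 08:20-08:50. Dana: free for 08:20-08:50. Yara: free for 08:20-08:50. Quinn: not fully free for 08:20-08:50.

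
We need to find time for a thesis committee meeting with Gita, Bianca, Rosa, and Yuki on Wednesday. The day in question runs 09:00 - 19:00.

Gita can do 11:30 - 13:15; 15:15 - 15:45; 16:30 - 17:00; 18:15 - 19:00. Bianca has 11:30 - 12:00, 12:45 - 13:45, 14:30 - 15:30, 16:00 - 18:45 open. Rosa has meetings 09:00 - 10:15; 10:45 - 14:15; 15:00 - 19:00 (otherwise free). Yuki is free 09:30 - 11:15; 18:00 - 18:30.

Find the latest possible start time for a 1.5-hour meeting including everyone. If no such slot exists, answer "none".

none

Gita free: 11:30-13:15, 15:15-15:45, 16:30-17:00, 18:15-19:00.
Bianca free: 11:30-12:00, 12:45-13:45, 14:30-15:30, 16:00-18:45.
Rosa free: 10:15-10:45, 14:15-15:00 (invert busy blocks within the working day).
Yuki free: 09:30-11:15, 18:00-18:30.
Gita ∩ Bianca: 11:30-12:00, 12:45-13:15, 15:15-15:30, 16:30-17:00, 18:15-18:45.
Gita ∩ Bianca ∩ Rosa: ∅.
Gita ∩ Bianca ∩ Rosa ∩ Yuki: ∅.
There is no time when everyone is free.
No common window is at least 90 minutes long.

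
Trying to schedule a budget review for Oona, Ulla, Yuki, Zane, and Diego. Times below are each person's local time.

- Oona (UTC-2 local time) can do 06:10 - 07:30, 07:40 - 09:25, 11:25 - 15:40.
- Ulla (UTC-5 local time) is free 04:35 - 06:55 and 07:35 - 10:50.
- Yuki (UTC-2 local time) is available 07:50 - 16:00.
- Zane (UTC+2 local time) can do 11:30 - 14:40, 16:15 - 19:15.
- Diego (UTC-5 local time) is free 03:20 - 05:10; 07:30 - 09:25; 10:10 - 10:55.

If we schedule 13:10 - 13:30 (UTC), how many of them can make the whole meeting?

3

Oona in UTC: 08:10-09:30, 09:40-11:25, 13:25-17:40 (add 2h to convert from UTC-2).
Ulla in UTC: 09:35-11:55, 12:35-15:50 (add 5h to convert from UTC-5).
Yuki in UTC: 09:50-18:00 (add 2h to convert from UTC-2).
Zane in UTC: 09:30-12:40, 14:15-17:15 (subtract 2h to convert from UTC+2).
Diego in UTC: 08:20-10:10, 12:30-14:25, 15:10-15:55 (add 5h to convert from UTC-5).
Ulla, Yuki, and Diego can make the full 13:10-13:30 slot — that's 3.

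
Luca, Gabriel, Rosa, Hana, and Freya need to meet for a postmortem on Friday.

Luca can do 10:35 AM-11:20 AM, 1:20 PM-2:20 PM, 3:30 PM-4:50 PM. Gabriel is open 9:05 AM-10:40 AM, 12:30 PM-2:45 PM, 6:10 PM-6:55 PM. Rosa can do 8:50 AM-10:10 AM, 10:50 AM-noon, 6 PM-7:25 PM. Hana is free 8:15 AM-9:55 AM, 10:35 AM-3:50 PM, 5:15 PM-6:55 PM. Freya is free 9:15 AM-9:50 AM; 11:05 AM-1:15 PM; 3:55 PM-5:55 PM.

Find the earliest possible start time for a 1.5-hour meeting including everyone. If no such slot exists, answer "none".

none

Luca ∩ Gabriel: 10:35-10:40, 13:20-14:20.
Luca ∩ Gabriel ∩ Rosa: ∅.
Luca ∩ Gabriel ∩ Rosa ∩ Hana: ∅.
Luca ∩ Gabriel ∩ Rosa ∩ Hana ∩ Freya: ∅.
There is no time when everyone is free.
No common window is at least 90 minutes long.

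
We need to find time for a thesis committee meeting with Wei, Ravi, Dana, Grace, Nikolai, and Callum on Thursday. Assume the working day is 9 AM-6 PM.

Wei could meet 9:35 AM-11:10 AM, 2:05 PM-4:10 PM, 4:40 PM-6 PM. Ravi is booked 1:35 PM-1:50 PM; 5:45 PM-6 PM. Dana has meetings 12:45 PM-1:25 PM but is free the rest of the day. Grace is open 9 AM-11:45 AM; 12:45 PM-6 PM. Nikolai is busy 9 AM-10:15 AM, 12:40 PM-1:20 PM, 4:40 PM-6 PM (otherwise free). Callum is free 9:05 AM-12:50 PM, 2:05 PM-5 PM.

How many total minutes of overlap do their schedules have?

180

Wei free: 09:35-11:10, 14:05-16:10, 16:40-18:00.
Ravi free: 09:00-13:35, 13:50-17:45 (invert busy blocks within the working day).
Dana free: 09:00-12:45, 13:25-18:00 (invert busy blocks within the working day).
Grace free: 09:00-11:45, 12:45-18:00.
Nikolai free: 10:15-12:40, 13:20-16:40 (invert busy blocks within the working day).
Callum free: 09:05-12:50, 14:05-17:00.
Wei ∩ Ravi: 09:35-11:10, 14:05-16:10, 16:40-17:45.
Wei ∩ Ravi ∩ Dana: 09:35-11:10, 14:05-16:10, 16:40-17:45.
Wei ∩ Ravi ∩ Dana ∩ Grace: 09:35-11:10, 14:05-16:10, 16:40-17:45.
Wei ∩ Ravi ∩ Dana ∩ Grace ∩ Nikolai: 10:15-11:10, 14:05-16:10.
Wei ∩ Ravi ∩ Dana ∩ Grace ∩ Nikolai ∩ Callum: 10:15-11:10, 14:05-16:10.
Those are the intersection windows.
Summing the common windows: 55 + 125 = 180 minutes.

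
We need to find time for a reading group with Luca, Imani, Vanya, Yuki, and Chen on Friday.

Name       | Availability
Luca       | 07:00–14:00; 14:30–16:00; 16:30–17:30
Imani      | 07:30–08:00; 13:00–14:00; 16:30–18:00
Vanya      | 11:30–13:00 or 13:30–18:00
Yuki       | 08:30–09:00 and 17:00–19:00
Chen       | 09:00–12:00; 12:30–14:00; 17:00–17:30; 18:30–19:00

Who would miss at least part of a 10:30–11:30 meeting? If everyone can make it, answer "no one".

Luca: free for 10:30-11:30. Imani: not fully free for 10:30-11:30. Vanya: not fully free for 10:30-11:30. Yuki: not fully free for 10:30-11:30. Chen: free for 10:30-11:30.

Imani, Vanya, Yuki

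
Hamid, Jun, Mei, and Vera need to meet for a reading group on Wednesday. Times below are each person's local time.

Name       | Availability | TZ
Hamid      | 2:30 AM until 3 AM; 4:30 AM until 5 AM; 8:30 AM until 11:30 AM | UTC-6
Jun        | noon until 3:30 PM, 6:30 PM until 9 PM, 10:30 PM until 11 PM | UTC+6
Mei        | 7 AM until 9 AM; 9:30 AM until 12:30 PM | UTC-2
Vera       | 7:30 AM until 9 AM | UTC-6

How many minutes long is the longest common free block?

0

Hamid in UTC: 08:30-09:00, 10:30-11:00, 14:30-17:30 (add 6h to convert from UTC-6).
Jun in UTC: 06:00-09:30, 12:30-15:00, 16:30-17:00 (subtract 6h to convert from UTC+6).
Mei in UTC: 09:00-11:00, 11:30-14:30 (add 2h to convert from UTC-2).
Vera in UTC: 13:30-15:00 (add 6h to convert from UTC-6).
Hamid ∩ Jun: 08:30-09:00, 14:30-15:00, 16:30-17:00.
Hamid ∩ Jun ∩ Mei: ∅.
Hamid ∩ Jun ∩ Mei ∩ Vera: ∅.
There is no time when everyone is free.
No common window exists, so the longest block is 0 minutes.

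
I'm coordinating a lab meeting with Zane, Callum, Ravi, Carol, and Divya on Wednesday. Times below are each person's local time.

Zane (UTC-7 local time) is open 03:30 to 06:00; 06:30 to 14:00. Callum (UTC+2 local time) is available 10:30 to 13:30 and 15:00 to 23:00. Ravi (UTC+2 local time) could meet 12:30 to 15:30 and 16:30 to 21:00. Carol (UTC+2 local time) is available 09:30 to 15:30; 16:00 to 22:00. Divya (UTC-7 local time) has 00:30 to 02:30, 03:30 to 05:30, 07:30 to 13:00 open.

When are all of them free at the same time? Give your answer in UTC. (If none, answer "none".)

10:30-11:30, 14:30-19:00

Zane in UTC: 10:30-13:00, 13:30-21:00 (add 7h to convert from UTC-7).
Callum in UTC: 08:30-11:30, 13:00-21:00 (subtract 2h to convert from UTC+2).
Ravi in UTC: 10:30-13:30, 14:30-19:00 (subtract 2h to convert from UTC+2).
Carol in UTC: 07:30-13:30, 14:00-20:00 (subtract 2h to convert from UTC+2).
Divya in UTC: 07:30-09:30, 10:30-12:30, 14:30-20:00 (add 7h to convert from UTC-7).
Zane ∩ Callum: 10:30-11:30, 13:30-21:00.
Zane ∩ Callum ∩ Ravi: 10:30-11:30, 14:30-19:00.
Zane ∩ Callum ∩ Ravi ∩ Carol: 10:30-11:30, 14:30-19:00.
Zane ∩ Callum ∩ Ravi ∩ Carol ∩ Divya: 10:30-11:30, 14:30-19:00.
So the common availability across everyone is 10:30-11:30, 14:30-19:00.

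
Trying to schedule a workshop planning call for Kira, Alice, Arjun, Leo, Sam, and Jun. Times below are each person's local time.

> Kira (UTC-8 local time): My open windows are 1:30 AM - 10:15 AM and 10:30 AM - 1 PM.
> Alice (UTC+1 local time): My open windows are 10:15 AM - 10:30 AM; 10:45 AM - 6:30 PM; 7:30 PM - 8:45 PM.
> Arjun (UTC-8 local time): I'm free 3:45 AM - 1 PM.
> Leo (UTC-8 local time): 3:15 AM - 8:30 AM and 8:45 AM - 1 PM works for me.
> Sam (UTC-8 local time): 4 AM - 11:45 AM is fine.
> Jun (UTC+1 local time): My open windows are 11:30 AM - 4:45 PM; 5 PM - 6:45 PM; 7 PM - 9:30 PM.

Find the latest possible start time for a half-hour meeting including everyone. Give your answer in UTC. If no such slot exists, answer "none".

Kira in UTC: 09:30-18:15, 18:30-21:00 (add 8h to convert from UTC-8).
Alice in UTC: 09:15-09:30, 09:45-17:30, 18:30-19:45 (subtract 1h to convert from UTC+1).
Arjun in UTC: 11:45-21:00 (add 8h to convert from UTC-8).
Leo in UTC: 11:15-16:30, 16:45-21:00 (add 8h to convert from UTC-8).
Sam in UTC: 12:00-19:45 (add 8h to convert from UTC-8).
Jun in UTC: 10:30-15:45, 16:00-17:45, 18:00-20:30 (subtract 1h to convert from UTC+1).
Kira ∩ Alice: 09:45-17:30, 18:30-19:45.
Kira ∩ Alice ∩ Arjun: 11:45-17:30, 18:30-19:45.
Kira ∩ Alice ∩ Arjun ∩ Leo: 11:45-16:30, 16:45-17:30, 18:30-19:45.
Kira ∩ Alice ∩ Arjun ∩ Leo ∩ Sam: 12:00-16:30, 16:45-17:30, 18:30-19:45.
Kira ∩ Alice ∩ Arjun ∩ Leo ∩ Sam ∩ Jun: 12:00-15:45, 16:00-16:30, 16:45-17:30, 18:30-19:45.
So the common availability across everyone is 12:00-15:45, 16:00-16:30, 16:45-17:30, 18:30-19:45.
The last common window of at least 30 minutes is 18:30-19:45; a 30-minute meeting can start as late as 19:15 and still end by 19:45.

19:15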